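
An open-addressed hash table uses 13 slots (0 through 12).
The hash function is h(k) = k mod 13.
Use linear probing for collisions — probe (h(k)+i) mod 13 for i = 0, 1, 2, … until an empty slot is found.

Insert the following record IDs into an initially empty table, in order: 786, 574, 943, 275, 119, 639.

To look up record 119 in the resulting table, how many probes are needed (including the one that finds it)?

786: h=6 => slot 6
574: h=2 => slot 2
943: h=7 => slot 7
275: h=2, probe 2,3 => slot 3
119: h=2, probe 2,3,4 => slot 4
639: h=2, probe 2,3,4,5 => slot 5
Table: [_, _, 574, 275, 119, 639, 786, 943, _, _, _, _, _]
Lookup 119: h=2, probe 2,3,4 → found at 4.

3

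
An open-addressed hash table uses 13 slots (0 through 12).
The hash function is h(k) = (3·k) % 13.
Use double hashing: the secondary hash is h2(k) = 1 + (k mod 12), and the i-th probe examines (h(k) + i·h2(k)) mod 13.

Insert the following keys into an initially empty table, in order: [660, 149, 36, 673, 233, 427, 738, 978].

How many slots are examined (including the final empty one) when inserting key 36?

3

Insert 660: h=4, slot 4 empty => index 4.
Insert 149: h=5, slot 5 empty => index 5.
Insert 36: h=4, h2=1, slots 4,5 occupied => index 6.
Insert 673: h=4, h2=2, slots 4,6 occupied => index 8.
Insert 233: h=10, slot 10 empty => index 10.
Insert 427: h=7, slot 7 empty => index 7.
Insert 738: h=4, h2=7, slot 4 occupied => index 11.
Insert 978: h=9, slot 9 empty => index 9.
Table: [∅, ∅, ∅, ∅, 660, 149, 36, 427, 673, 978, 233, 738, ∅]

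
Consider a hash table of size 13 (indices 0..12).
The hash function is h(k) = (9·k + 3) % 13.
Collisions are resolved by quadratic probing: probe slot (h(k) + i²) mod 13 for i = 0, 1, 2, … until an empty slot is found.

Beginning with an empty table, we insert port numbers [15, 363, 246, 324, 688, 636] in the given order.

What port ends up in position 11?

246

15: h=8 => slot 8
363: h=7 => slot 7
246: h=7, probe 7,8,11 => slot 11
324: h=7, probe 7,8,11,3 => slot 3
688: h=7, probe 7,8,11,3,10 => slot 10
636: h=7, probe 7,8,11,3,10,6 => slot 6
Table: [∅, ∅, ∅, 324, ∅, ∅, 636, 363, 15, ∅, 688, 246, ∅]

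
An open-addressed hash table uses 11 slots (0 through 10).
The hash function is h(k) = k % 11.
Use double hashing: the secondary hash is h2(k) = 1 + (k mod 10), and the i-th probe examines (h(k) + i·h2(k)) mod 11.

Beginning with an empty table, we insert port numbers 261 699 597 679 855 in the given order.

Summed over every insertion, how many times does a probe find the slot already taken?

3

Insert 261: h=8, slot 8 empty -> index 8.
Insert 699: h=6, slot 6 empty -> index 6.
Insert 597: h=3, slot 3 empty -> index 3.
Insert 679: h=8, h2=10, slot 8 occupied -> index 7.
Insert 855: h=8, h2=6, slots 8,3 occupied -> index 9.
Table: [∅, ∅, ∅, 597, ∅, ∅, 699, 679, 261, 855, ∅]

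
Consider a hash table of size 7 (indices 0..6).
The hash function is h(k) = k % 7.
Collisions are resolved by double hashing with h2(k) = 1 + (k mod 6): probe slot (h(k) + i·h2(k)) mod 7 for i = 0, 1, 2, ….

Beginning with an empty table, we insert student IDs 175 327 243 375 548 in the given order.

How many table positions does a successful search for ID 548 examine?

175 hashes to 0; slot 0 is free => place at 0.
327 hashes to 5; slot 5 is free => place at 5.
243 hashes to 5, h2=4; 5 taken => place at 2.
375 hashes to 4; slot 4 is free => place at 4.
548 hashes to 2, h2=3; 2,5 taken => place at 1.
Table: [175, 548, 243, -, 375, 327, -]
Lookup 548: h=2, h2=3, probe 2,5,1 → found at 1.

3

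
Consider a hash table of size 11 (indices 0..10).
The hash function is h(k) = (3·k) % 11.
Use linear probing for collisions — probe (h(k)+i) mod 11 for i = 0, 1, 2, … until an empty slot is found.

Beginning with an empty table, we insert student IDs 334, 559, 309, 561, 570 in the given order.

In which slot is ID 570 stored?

334 hashes to 1; slot 1 is free → place at 1.
559 hashes to 5; slot 5 is free → place at 5.
309 hashes to 3; slot 3 is free → place at 3.
561 hashes to 0; slot 0 is free → place at 0.
570 hashes to 5; 5 taken → place at 6.
Table: [561, 334, _, 309, _, 559, 570, _, _, _, _]

6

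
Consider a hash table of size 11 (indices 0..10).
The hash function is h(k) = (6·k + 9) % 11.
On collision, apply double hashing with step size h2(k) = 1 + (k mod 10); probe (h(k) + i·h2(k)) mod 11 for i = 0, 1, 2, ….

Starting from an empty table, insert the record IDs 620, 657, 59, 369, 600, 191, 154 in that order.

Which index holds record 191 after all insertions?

4

620: h=0 → slot 0
657: h=2 → slot 2
59: h=0, h2=10, probe 0,10 → slot 10
369: h=1 → slot 1
600: h=1, h2=1, probe 1,2,3 → slot 3
191: h=0, h2=2, probe 0,2,4 → slot 4
154: h=9 → slot 9
Table: [620, 369, 657, 600, 191, —, —, —, —, 154, 59]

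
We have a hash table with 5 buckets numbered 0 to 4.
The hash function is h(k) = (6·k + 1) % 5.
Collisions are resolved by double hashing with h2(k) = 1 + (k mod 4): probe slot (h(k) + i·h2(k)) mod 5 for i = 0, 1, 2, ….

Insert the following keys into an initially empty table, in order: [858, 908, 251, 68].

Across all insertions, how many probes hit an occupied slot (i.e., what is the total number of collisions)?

Insert 858: h=4, slot 4 empty → index 4.
Insert 908: h=4, h2=1, slot 4 occupied → index 0.
Insert 251: h=2, slot 2 empty → index 2.
Insert 68: h=4, h2=1, slots 4,0 occupied → index 1.
Table: [908, 68, 251, ., 858]

3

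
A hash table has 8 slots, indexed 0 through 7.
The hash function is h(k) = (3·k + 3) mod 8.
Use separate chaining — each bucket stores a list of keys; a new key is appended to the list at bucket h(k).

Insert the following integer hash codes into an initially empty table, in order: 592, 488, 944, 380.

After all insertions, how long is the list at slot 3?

592 → bucket 3
488 → bucket 3 (collision)
944 → bucket 3 (collision)
380 → bucket 7
Final buckets:
0: .
1: .
2: .
3: 592 -> 488 -> 944
4: .
5: .
6: .
7: 380

3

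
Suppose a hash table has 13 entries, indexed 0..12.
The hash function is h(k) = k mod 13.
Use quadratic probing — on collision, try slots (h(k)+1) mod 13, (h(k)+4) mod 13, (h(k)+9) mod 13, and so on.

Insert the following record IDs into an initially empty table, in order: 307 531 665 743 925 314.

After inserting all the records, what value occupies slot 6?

925

307 hashes to 8; slot 8 is free -> place at 8.
531 hashes to 11; slot 11 is free -> place at 11.
665 hashes to 2; slot 2 is free -> place at 2.
743 hashes to 2; 2 taken -> place at 3.
925 hashes to 2; 2,3 taken -> place at 6.
314 hashes to 2; 2,3,6,11 taken -> place at 5.
Table: [—, —, 665, 743, —, 314, 925, —, 307, —, —, 531, —]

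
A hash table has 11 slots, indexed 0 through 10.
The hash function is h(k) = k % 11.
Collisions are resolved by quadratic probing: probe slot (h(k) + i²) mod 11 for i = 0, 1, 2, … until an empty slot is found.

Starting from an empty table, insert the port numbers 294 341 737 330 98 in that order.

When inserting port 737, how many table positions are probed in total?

294 hashes to 8; slot 8 is free -> place at 8.
341 hashes to 0; slot 0 is free -> place at 0.
737 hashes to 0; 0 taken -> place at 1.
330 hashes to 0; 0,1 taken -> place at 4.
98 hashes to 10; slot 10 is free -> place at 10.
Table: [341, 737, _, _, 330, _, _, _, 294, _, 98]

2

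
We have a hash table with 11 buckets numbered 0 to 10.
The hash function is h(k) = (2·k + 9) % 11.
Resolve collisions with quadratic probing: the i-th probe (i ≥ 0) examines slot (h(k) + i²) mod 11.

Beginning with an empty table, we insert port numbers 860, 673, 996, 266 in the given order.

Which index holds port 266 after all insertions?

6

860: h=2 → slot 2
673: h=2, probe 2,3 → slot 3
996: h=10 → slot 10
266: h=2, probe 2,3,6 → slot 6
Table: [—, —, 860, 673, —, —, 266, —, —, —, 996]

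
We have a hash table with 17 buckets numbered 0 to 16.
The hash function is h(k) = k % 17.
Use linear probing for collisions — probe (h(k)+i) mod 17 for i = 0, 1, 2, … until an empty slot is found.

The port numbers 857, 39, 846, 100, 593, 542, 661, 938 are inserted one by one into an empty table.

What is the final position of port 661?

1

857: h=7 → slot 7
39: h=5 → slot 5
846: h=13 → slot 13
100: h=15 → slot 15
593: h=15, probe 15,16 → slot 16
542: h=15, probe 15,16,0 → slot 0
661: h=15, probe 15,16,0,1 → slot 1
938: h=3 → slot 3
Table: [542, 661, -, 938, -, 39, -, 857, -, -, -, -, -, 846, -, 100, 593]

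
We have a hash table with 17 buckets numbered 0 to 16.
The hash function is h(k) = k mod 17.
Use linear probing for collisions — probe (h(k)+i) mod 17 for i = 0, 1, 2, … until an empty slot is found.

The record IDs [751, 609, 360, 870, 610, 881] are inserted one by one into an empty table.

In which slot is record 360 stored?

751 hashes to 3; slot 3 is free → place at 3.
609 hashes to 14; slot 14 is free → place at 14.
360 hashes to 3; 3 taken → place at 4.
870 hashes to 3; 3,4 taken → place at 5.
610 hashes to 15; slot 15 is free → place at 15.
881 hashes to 14; 14,15 taken → place at 16.
Table: [., ., ., 751, 360, 870, ., ., ., ., ., ., ., ., 609, 610, 881]

4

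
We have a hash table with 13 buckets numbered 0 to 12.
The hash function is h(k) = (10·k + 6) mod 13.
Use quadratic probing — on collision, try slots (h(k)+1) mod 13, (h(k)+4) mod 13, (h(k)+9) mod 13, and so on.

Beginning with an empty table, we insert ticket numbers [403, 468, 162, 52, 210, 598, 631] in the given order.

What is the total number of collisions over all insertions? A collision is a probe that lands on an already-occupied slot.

6

Insert 403: h=6, slot 6 empty -> index 6.
Insert 468: h=6, slot 6 occupied -> index 7.
Insert 162: h=1, slot 1 empty -> index 1.
Insert 52: h=6, slots 6,7 occupied -> index 10.
Insert 210: h=0, slot 0 empty -> index 0.
Insert 598: h=6, slots 6,7,10 occupied -> index 2.
Insert 631: h=11, slot 11 empty -> index 11.
Table: [210, 162, 598, ., ., ., 403, 468, ., ., 52, 631, .]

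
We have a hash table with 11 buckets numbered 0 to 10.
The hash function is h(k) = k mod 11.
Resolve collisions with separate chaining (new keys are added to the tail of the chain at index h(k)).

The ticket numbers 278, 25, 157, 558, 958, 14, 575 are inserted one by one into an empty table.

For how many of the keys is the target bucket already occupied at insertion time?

278 → bucket 3
25 → bucket 3 (collision)
157 → bucket 3 (collision)
558 → bucket 8
958 → bucket 1
14 → bucket 3 (collision)
575 → bucket 3 (collision)
Final buckets:
0: ∅
1: 958
2: ∅
3: 278 -> 25 -> 157 -> 14 -> 575
4: ∅
5: ∅
6: ∅
7: ∅
8: 558
9: ∅
10: ∅

4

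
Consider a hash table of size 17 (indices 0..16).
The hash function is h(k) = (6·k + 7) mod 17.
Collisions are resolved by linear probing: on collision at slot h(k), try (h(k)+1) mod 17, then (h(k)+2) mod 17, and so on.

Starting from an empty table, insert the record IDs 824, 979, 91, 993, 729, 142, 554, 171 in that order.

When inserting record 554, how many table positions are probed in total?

824 hashes to 4; slot 4 is free → place at 4.
979 hashes to 16; slot 16 is free → place at 16.
91 hashes to 9; slot 9 is free → place at 9.
993 hashes to 15; slot 15 is free → place at 15.
729 hashes to 12; slot 12 is free → place at 12.
142 hashes to 9; 9 taken → place at 10.
554 hashes to 16; 16 taken → place at 0.
171 hashes to 13; slot 13 is free → place at 13.
Table: [554, _, _, _, 824, _, _, _, _, 91, 142, _, 729, 171, _, 993, 979]

2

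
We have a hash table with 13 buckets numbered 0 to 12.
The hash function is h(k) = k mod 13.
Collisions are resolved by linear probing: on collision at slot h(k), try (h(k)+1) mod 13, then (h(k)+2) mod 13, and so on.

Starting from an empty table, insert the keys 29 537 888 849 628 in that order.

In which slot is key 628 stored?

Insert 29: h=3, slot 3 empty => index 3.
Insert 537: h=4, slot 4 empty => index 4.
Insert 888: h=4, slot 4 occupied => index 5.
Insert 849: h=4, slots 4,5 occupied => index 6.
Insert 628: h=4, slots 4,5,6 occupied => index 7.
Table: [_, _, _, 29, 537, 888, 849, 628, _, _, _, _, _]

7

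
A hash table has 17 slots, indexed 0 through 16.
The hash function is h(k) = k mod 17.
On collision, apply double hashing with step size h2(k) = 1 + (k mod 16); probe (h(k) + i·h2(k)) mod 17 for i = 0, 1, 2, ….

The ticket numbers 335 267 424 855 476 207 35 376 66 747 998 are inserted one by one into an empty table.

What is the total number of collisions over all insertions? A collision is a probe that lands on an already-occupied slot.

4

Insert 335: h=12, slot 12 empty => index 12.
Insert 267: h=12, h2=12, slot 12 occupied => index 7.
Insert 424: h=16, slot 16 empty => index 16.
Insert 855: h=5, slot 5 empty => index 5.
Insert 476: h=0, slot 0 empty => index 0.
Insert 207: h=3, slot 3 empty => index 3.
Insert 35: h=1, slot 1 empty => index 1.
Insert 376: h=2, slot 2 empty => index 2.
Insert 66: h=15, slot 15 empty => index 15.
Insert 747: h=16, h2=12, slot 16 occupied => index 11.
Insert 998: h=12, h2=7, slots 12,2 occupied => index 9.
Table: [476, 35, 376, 207, ., 855, ., 267, ., 998, ., 747, 335, ., ., 66, 424]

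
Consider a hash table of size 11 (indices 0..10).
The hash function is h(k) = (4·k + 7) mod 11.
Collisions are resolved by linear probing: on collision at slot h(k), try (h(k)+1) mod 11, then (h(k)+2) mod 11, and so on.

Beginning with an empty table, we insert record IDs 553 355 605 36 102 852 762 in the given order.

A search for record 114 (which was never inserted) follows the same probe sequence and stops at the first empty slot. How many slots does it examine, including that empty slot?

Insert 553: h=8, slot 8 empty → index 8.
Insert 355: h=8, slot 8 occupied → index 9.
Insert 605: h=7, slot 7 empty → index 7.
Insert 36: h=8, slots 8,9 occupied → index 10.
Insert 102: h=8, slots 8,9,10 occupied → index 0.
Insert 852: h=5, slot 5 empty → index 5.
Insert 762: h=8, slots 8,9,10,0 occupied → index 1.
Table: [102, 762, ∅, ∅, ∅, 852, ∅, 605, 553, 355, 36]
Lookup 114: h=1, probe 1,2 → slot 2 empty, not found.

2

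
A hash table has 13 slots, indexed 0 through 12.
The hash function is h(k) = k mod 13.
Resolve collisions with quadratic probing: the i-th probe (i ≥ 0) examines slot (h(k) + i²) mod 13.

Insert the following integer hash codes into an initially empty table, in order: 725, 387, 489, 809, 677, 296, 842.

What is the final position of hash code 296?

725: h=10 => slot 10
387: h=10, probe 10,11 => slot 11
489: h=8 => slot 8
809: h=3 => slot 3
677: h=1 => slot 1
296: h=10, probe 10,11,1,6 => slot 6
842: h=10, probe 10,11,1,6,0 => slot 0
Table: [842, 677, ∅, 809, ∅, ∅, 296, ∅, 489, ∅, 725, 387, ∅]

6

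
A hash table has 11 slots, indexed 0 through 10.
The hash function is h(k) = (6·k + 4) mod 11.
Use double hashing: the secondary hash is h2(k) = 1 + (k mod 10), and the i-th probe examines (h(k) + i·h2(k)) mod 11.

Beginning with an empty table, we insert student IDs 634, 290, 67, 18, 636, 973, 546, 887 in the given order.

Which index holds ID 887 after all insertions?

Insert 634: h=2, slot 2 empty → index 2.
Insert 290: h=6, slot 6 empty → index 6.
Insert 67: h=10, slot 10 empty → index 10.
Insert 18: h=2, h2=9, slot 2 occupied → index 0.
Insert 636: h=3, slot 3 empty → index 3.
Insert 973: h=1, slot 1 empty → index 1.
Insert 546: h=2, h2=7, slot 2 occupied → index 9.
Insert 887: h=2, h2=8, slots 2,10 occupied → index 7.
Table: [18, 973, 634, 636, ∅, ∅, 290, 887, ∅, 546, 67]

7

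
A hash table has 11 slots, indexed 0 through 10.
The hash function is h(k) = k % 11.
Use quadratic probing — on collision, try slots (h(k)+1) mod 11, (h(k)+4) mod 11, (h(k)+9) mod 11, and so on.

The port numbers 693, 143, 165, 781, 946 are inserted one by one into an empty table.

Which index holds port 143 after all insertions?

1

693: h=0 => slot 0
143: h=0, probe 0,1 => slot 1
165: h=0, probe 0,1,4 => slot 4
781: h=0, probe 0,1,4,9 => slot 9
946: h=0, probe 0,1,4,9,5 => slot 5
Table: [693, 143, ∅, ∅, 165, 946, ∅, ∅, ∅, 781, ∅]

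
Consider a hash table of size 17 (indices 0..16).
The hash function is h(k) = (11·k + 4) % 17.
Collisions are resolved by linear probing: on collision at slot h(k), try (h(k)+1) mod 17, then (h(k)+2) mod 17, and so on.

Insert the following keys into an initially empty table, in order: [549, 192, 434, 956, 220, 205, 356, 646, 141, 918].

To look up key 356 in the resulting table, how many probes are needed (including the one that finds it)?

2

549 hashes to 8; slot 8 is free -> place at 8.
192 hashes to 8; 8 taken -> place at 9.
434 hashes to 1; slot 1 is free -> place at 1.
956 hashes to 14; slot 14 is free -> place at 14.
220 hashes to 10; slot 10 is free -> place at 10.
205 hashes to 15; slot 15 is free -> place at 15.
356 hashes to 10; 10 taken -> place at 11.
646 hashes to 4; slot 4 is free -> place at 4.
141 hashes to 8; 8,9,10,11 taken -> place at 12.
918 hashes to 4; 4 taken -> place at 5.
Table: [∅, 434, ∅, ∅, 646, 918, ∅, ∅, 549, 192, 220, 356, 141, ∅, 956, 205, ∅]
Lookup 356: h=10, probe 10,11 → found at 11.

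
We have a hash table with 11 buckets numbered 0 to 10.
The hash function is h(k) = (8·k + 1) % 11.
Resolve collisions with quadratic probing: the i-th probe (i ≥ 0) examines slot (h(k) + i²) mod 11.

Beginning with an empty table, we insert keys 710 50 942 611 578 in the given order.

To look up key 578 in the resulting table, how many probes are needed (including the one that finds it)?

4

710: h=5 → slot 5
50: h=5, probe 5,6 → slot 6
942: h=2 → slot 2
611: h=5, probe 5,6,9 → slot 9
578: h=5, probe 5,6,9,3 → slot 3
Table: [-, -, 942, 578, -, 710, 50, -, -, 611, -]
Lookup 578: h=5, probe 5,6,9,3 → found at 3.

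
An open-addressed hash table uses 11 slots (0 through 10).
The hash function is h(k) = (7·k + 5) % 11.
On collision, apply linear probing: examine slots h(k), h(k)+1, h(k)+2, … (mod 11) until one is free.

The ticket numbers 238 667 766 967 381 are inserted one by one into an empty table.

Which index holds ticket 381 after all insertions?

2

238 hashes to 10; slot 10 is free → place at 10.
667 hashes to 10; 10 taken → place at 0.
766 hashes to 10; 10,0 taken → place at 1.
967 hashes to 9; slot 9 is free → place at 9.
381 hashes to 10; 10,0,1 taken → place at 2.
Table: [667, 766, 381, ., ., ., ., ., ., 967, 238]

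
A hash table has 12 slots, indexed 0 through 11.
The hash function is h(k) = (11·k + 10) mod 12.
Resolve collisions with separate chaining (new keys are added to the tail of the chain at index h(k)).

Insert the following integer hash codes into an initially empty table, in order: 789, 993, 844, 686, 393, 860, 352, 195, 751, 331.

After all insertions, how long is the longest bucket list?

3

789 -> bucket 1
993 -> bucket 1 (collision)
844 -> bucket 6
686 -> bucket 8
393 -> bucket 1 (collision)
860 -> bucket 2
352 -> bucket 6 (collision)
195 -> bucket 7
751 -> bucket 3
331 -> bucket 3 (collision)
Final buckets:
0: -
1: 789 -> 993 -> 393
2: 860
3: 751 -> 331
4: -
5: -
6: 844 -> 352
7: 195
8: 686
9: -
10: -
11: -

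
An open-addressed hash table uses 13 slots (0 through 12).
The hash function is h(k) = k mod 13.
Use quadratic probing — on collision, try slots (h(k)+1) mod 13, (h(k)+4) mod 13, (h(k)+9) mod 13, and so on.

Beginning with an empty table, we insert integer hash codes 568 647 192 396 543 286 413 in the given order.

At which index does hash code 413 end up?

7

568: h=9 -> slot 9
647: h=10 -> slot 10
192: h=10, probe 10,11 -> slot 11
396: h=6 -> slot 6
543: h=10, probe 10,11,1 -> slot 1
286: h=0 -> slot 0
413: h=10, probe 10,11,1,6,0,9,7 -> slot 7
Table: [286, 543, —, —, —, —, 396, 413, —, 568, 647, 192, —]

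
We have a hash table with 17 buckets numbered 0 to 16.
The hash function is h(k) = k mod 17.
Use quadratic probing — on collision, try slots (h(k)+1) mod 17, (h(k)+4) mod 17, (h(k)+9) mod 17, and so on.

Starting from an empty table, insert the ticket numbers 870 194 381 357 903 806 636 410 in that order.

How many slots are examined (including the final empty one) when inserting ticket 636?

4

870: h=3 → slot 3
194: h=7 → slot 7
381: h=7, probe 7,8 → slot 8
357: h=0 → slot 0
903: h=2 → slot 2
806: h=7, probe 7,8,11 → slot 11
636: h=7, probe 7,8,11,16 → slot 16
410: h=2, probe 2,3,6 → slot 6
Table: [357, —, 903, 870, —, —, 410, 194, 381, —, —, 806, —, —, —, —, 636]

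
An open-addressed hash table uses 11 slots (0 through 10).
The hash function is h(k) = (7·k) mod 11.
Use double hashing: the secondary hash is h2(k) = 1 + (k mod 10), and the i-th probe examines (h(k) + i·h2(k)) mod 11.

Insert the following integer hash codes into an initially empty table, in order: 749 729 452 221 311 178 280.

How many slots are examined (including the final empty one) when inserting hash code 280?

3

Insert 749: h=7, slot 7 empty => index 7.
Insert 729: h=10, slot 10 empty => index 10.
Insert 452: h=7, h2=3, slots 7,10 occupied => index 2.
Insert 221: h=7, h2=2, slot 7 occupied => index 9.
Insert 311: h=10, h2=2, slot 10 occupied => index 1.
Insert 178: h=3, slot 3 empty => index 3.
Insert 280: h=2, h2=1, slots 2,3 occupied => index 4.
Table: [_, 311, 452, 178, 280, _, _, 749, _, 221, 729]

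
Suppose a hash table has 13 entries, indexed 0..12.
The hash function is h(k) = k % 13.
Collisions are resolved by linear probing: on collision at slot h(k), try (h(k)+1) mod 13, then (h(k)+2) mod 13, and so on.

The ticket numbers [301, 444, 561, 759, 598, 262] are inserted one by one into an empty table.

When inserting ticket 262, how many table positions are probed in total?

Insert 301: h=2, slot 2 empty → index 2.
Insert 444: h=2, slot 2 occupied → index 3.
Insert 561: h=2, slots 2,3 occupied → index 4.
Insert 759: h=5, slot 5 empty → index 5.
Insert 598: h=0, slot 0 empty → index 0.
Insert 262: h=2, slots 2,3,4,5 occupied → index 6.
Table: [598, _, 301, 444, 561, 759, 262, _, _, _, _, _, _]

5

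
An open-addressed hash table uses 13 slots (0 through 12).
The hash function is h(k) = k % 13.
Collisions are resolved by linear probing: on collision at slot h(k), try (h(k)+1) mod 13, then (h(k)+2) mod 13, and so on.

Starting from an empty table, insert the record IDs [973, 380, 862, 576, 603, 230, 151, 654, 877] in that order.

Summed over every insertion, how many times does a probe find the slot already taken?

Insert 973: h=11, slot 11 empty => index 11.
Insert 380: h=3, slot 3 empty => index 3.
Insert 862: h=4, slot 4 empty => index 4.
Insert 576: h=4, slot 4 occupied => index 5.
Insert 603: h=5, slot 5 occupied => index 6.
Insert 230: h=9, slot 9 empty => index 9.
Insert 151: h=8, slot 8 empty => index 8.
Insert 654: h=4, slots 4,5,6 occupied => index 7.
Insert 877: h=6, slots 6,7,8,9 occupied => index 10.
Table: [_, _, _, 380, 862, 576, 603, 654, 151, 230, 877, 973, _]

9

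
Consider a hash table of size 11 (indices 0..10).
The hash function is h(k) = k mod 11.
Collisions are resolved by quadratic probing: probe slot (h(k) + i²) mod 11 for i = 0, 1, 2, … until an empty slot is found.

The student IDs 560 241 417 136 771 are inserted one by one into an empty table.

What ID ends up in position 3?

560: h=10 => slot 10
241: h=10, probe 10,0 => slot 0
417: h=10, probe 10,0,3 => slot 3
136: h=4 => slot 4
771: h=1 => slot 1
Table: [241, 771, —, 417, 136, —, —, —, —, —, 560]

417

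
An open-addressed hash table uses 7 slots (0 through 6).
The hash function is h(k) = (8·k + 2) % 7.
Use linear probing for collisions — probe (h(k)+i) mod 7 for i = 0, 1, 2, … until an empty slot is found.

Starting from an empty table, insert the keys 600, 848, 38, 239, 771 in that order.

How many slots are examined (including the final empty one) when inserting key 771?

Insert 600: h=0, slot 0 empty -> index 0.
Insert 848: h=3, slot 3 empty -> index 3.
Insert 38: h=5, slot 5 empty -> index 5.
Insert 239: h=3, slot 3 occupied -> index 4.
Insert 771: h=3, slots 3,4,5 occupied -> index 6.
Table: [600, —, —, 848, 239, 38, 771]

4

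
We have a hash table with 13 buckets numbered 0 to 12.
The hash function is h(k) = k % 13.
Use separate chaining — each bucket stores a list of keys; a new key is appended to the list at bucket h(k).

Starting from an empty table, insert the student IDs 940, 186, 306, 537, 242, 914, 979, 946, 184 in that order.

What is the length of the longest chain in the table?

5

Insert 940: h=4, bucket 4 empty -> new chain.
Insert 186: h=4, bucket 4 nonempty -> append to chain.
Insert 306: h=7, bucket 7 empty -> new chain.
Insert 537: h=4, bucket 4 nonempty -> append to chain.
Insert 242: h=8, bucket 8 empty -> new chain.
Insert 914: h=4, bucket 4 nonempty -> append to chain.
Insert 979: h=4, bucket 4 nonempty -> append to chain.
Insert 946: h=10, bucket 10 empty -> new chain.
Insert 184: h=2, bucket 2 empty -> new chain.
Final buckets:
0: .
1: .
2: 184
3: .
4: 940 -> 186 -> 537 -> 914 -> 979
5: .
6: .
7: 306
8: 242
9: .
10: 946
11: .
12: .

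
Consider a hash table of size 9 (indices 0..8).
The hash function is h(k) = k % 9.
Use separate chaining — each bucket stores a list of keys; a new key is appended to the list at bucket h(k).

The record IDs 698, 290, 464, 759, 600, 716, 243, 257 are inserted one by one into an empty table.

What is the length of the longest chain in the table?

4

Insert 698: h=5, bucket 5 empty → new chain.
Insert 290: h=2, bucket 2 empty → new chain.
Insert 464: h=5, bucket 5 nonempty → append to chain.
Insert 759: h=3, bucket 3 empty → new chain.
Insert 600: h=6, bucket 6 empty → new chain.
Insert 716: h=5, bucket 5 nonempty → append to chain.
Insert 243: h=0, bucket 0 empty → new chain.
Insert 257: h=5, bucket 5 nonempty → append to chain.
Final buckets:
0: 243
1: —
2: 290
3: 759
4: —
5: 698 -> 464 -> 716 -> 257
6: 600
7: —
8: —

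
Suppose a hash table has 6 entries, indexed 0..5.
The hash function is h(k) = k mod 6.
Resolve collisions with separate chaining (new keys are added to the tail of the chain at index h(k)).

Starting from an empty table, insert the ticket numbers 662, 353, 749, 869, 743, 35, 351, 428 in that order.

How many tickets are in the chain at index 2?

662 -> bucket 2
353 -> bucket 5
749 -> bucket 5 (collision)
869 -> bucket 5 (collision)
743 -> bucket 5 (collision)
35 -> bucket 5 (collision)
351 -> bucket 3
428 -> bucket 2 (collision)
Final buckets:
0: ∅
1: ∅
2: 662 -> 428
3: 351
4: ∅
5: 353 -> 749 -> 869 -> 743 -> 35

2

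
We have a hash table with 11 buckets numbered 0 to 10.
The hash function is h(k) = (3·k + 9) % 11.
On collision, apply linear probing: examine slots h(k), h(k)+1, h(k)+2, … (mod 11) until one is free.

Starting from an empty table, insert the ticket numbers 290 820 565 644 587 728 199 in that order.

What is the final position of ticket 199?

290: h=10 => slot 10
820: h=5 => slot 5
565: h=10, probe 10,0 => slot 0
644: h=5, probe 5,6 => slot 6
587: h=10, probe 10,0,1 => slot 1
728: h=4 => slot 4
199: h=1, probe 1,2 => slot 2
Table: [565, 587, 199, ., 728, 820, 644, ., ., ., 290]

2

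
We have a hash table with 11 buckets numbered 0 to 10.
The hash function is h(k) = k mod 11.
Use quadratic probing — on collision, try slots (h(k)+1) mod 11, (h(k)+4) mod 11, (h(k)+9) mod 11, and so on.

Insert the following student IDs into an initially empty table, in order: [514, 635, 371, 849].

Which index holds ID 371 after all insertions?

1

Insert 514: h=8, slot 8 empty -> index 8.
Insert 635: h=8, slot 8 occupied -> index 9.
Insert 371: h=8, slots 8,9 occupied -> index 1.
Insert 849: h=2, slot 2 empty -> index 2.
Table: [-, 371, 849, -, -, -, -, -, 514, 635, -]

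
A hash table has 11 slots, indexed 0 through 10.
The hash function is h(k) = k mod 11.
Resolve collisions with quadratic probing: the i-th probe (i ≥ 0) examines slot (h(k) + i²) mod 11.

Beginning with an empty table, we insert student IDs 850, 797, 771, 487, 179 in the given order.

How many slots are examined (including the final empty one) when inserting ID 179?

850: h=3 => slot 3
797: h=5 => slot 5
771: h=1 => slot 1
487: h=3, probe 3,4 => slot 4
179: h=3, probe 3,4,7 => slot 7
Table: [., 771, ., 850, 487, 797, ., 179, ., ., .]

3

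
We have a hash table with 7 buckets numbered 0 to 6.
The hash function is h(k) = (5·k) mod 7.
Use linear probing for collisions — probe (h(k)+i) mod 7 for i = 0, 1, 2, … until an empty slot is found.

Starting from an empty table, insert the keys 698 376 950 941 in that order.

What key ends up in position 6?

Insert 698: h=4, slot 4 empty -> index 4.
Insert 376: h=4, slot 4 occupied -> index 5.
Insert 950: h=4, slots 4,5 occupied -> index 6.
Insert 941: h=1, slot 1 empty -> index 1.
Table: [—, 941, —, —, 698, 376, 950]

950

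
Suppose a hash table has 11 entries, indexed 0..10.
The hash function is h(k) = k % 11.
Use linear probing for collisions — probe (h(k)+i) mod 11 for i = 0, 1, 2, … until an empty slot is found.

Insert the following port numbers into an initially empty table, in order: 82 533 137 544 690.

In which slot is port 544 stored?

82 hashes to 5; slot 5 is free → place at 5.
533 hashes to 5; 5 taken → place at 6.
137 hashes to 5; 5,6 taken → place at 7.
544 hashes to 5; 5,6,7 taken → place at 8.
690 hashes to 8; 8 taken → place at 9.
Table: [_, _, _, _, _, 82, 533, 137, 544, 690, _]

8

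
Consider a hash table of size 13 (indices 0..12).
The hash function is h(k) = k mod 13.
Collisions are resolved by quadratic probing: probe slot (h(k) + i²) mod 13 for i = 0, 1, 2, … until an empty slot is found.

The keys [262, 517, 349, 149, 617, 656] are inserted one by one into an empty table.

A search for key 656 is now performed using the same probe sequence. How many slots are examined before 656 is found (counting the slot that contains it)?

5

262: h=2 -> slot 2
517: h=10 -> slot 10
349: h=11 -> slot 11
149: h=6 -> slot 6
617: h=6, probe 6,7 -> slot 7
656: h=6, probe 6,7,10,2,9 -> slot 9
Table: [—, —, 262, —, —, —, 149, 617, —, 656, 517, 349, —]
Lookup 656: h=6, probe 6,7,10,2,9 → found at 9.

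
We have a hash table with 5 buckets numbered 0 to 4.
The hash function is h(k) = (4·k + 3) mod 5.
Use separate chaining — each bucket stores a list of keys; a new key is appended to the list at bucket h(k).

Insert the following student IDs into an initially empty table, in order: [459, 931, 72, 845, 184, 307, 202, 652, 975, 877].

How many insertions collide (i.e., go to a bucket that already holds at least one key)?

6

459 → bucket 4
931 → bucket 2
72 → bucket 1
845 → bucket 3
184 → bucket 4 (collision)
307 → bucket 1 (collision)
202 → bucket 1 (collision)
652 → bucket 1 (collision)
975 → bucket 3 (collision)
877 → bucket 1 (collision)
Final buckets:
0: .
1: 72 -> 307 -> 202 -> 652 -> 877
2: 931
3: 845 -> 975
4: 459 -> 184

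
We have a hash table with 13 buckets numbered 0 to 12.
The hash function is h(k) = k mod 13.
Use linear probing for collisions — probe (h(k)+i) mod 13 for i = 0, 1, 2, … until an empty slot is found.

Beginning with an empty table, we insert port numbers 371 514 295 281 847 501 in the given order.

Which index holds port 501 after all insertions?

11

371 hashes to 7; slot 7 is free → place at 7.
514 hashes to 7; 7 taken → place at 8.
295 hashes to 9; slot 9 is free → place at 9.
281 hashes to 8; 8,9 taken → place at 10.
847 hashes to 2; slot 2 is free → place at 2.
501 hashes to 7; 7,8,9,10 taken → place at 11.
Table: [-, -, 847, -, -, -, -, 371, 514, 295, 281, 501, -]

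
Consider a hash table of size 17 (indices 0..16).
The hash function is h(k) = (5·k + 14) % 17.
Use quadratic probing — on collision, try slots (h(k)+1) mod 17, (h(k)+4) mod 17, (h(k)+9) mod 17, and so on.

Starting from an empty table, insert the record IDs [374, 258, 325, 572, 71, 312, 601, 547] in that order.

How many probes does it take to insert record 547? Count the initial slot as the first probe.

3

374 hashes to 14; slot 14 is free -> place at 14.
258 hashes to 12; slot 12 is free -> place at 12.
325 hashes to 7; slot 7 is free -> place at 7.
572 hashes to 1; slot 1 is free -> place at 1.
71 hashes to 12; 12 taken -> place at 13.
312 hashes to 10; slot 10 is free -> place at 10.
601 hashes to 10; 10 taken -> place at 11.
547 hashes to 12; 12,13 taken -> place at 16.
Table: [_, 572, _, _, _, _, _, 325, _, _, 312, 601, 258, 71, 374, _, 547]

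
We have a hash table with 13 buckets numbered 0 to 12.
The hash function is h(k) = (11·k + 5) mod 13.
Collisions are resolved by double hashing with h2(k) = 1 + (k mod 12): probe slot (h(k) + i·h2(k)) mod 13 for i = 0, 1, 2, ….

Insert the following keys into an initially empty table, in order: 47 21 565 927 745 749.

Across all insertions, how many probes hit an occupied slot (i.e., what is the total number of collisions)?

4

47 hashes to 2; slot 2 is free → place at 2.
21 hashes to 2, h2=10; 2 taken → place at 12.
565 hashes to 6; slot 6 is free → place at 6.
927 hashes to 10; slot 10 is free → place at 10.
745 hashes to 10, h2=2; 10,12 taken → place at 1.
749 hashes to 2, h2=6; 2 taken → place at 8.
Table: [∅, 745, 47, ∅, ∅, ∅, 565, ∅, 749, ∅, 927, ∅, 21]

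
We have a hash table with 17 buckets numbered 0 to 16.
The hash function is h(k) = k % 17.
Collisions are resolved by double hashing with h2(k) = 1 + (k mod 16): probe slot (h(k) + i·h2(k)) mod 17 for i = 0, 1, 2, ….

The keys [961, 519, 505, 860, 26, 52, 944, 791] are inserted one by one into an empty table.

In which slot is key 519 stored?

Insert 961: h=9, slot 9 empty => index 9.
Insert 519: h=9, h2=8, slot 9 occupied => index 0.
Insert 505: h=12, slot 12 empty => index 12.
Insert 860: h=10, slot 10 empty => index 10.
Insert 26: h=9, h2=11, slot 9 occupied => index 3.
Insert 52: h=1, slot 1 empty => index 1.
Insert 944: h=9, h2=1, slots 9,10 occupied => index 11.
Insert 791: h=9, h2=8, slots 9,0 occupied => index 8.
Table: [519, 52, ., 26, ., ., ., ., 791, 961, 860, 944, 505, ., ., ., .]

0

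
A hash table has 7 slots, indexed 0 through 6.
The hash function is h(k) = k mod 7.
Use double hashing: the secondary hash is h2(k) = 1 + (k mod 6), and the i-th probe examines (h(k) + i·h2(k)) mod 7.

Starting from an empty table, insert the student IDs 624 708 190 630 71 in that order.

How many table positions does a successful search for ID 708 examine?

624 hashes to 1; slot 1 is free -> place at 1.
708 hashes to 1, h2=1; 1 taken -> place at 2.
190 hashes to 1, h2=5; 1 taken -> place at 6.
630 hashes to 0; slot 0 is free -> place at 0.
71 hashes to 1, h2=6; 1,0,6 taken -> place at 5.
Table: [630, 624, 708, _, _, 71, 190]
Lookup 708: h=1, h2=1, probe 1,2 → found at 2.

2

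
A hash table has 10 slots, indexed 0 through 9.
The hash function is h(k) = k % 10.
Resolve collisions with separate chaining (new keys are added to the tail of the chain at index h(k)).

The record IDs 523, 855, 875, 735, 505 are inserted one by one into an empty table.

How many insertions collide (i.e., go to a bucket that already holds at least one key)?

523 → bucket 3
855 → bucket 5
875 → bucket 5 (collision)
735 → bucket 5 (collision)
505 → bucket 5 (collision)
Final buckets:
0: —
1: —
2: —
3: 523
4: —
5: 855 -> 875 -> 735 -> 505
6: —
7: —
8: —
9: —

3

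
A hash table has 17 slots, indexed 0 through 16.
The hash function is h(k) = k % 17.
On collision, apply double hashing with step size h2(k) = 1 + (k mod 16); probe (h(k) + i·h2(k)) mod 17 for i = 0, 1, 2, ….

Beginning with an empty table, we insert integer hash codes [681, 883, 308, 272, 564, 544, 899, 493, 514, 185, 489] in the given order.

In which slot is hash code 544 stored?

4

681 hashes to 1; slot 1 is free -> place at 1.
883 hashes to 16; slot 16 is free -> place at 16.
308 hashes to 2; slot 2 is free -> place at 2.
272 hashes to 0; slot 0 is free -> place at 0.
564 hashes to 3; slot 3 is free -> place at 3.
544 hashes to 0, h2=1; 0,1,2,3 taken -> place at 4.
899 hashes to 15; slot 15 is free -> place at 15.
493 hashes to 0, h2=14; 0 taken -> place at 14.
514 hashes to 4, h2=3; 4 taken -> place at 7.
185 hashes to 15, h2=10; 15 taken -> place at 8.
489 hashes to 13; slot 13 is free -> place at 13.
Table: [272, 681, 308, 564, 544, ∅, ∅, 514, 185, ∅, ∅, ∅, ∅, 489, 493, 899, 883]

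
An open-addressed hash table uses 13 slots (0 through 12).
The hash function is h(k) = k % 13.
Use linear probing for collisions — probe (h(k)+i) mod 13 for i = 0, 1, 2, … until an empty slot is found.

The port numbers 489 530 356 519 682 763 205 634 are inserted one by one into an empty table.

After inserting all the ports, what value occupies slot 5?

489 hashes to 8; slot 8 is free => place at 8.
530 hashes to 10; slot 10 is free => place at 10.
356 hashes to 5; slot 5 is free => place at 5.
519 hashes to 12; slot 12 is free => place at 12.
682 hashes to 6; slot 6 is free => place at 6.
763 hashes to 9; slot 9 is free => place at 9.
205 hashes to 10; 10 taken => place at 11.
634 hashes to 10; 10,11,12 taken => place at 0.
Table: [634, ., ., ., ., 356, 682, ., 489, 763, 530, 205, 519]

356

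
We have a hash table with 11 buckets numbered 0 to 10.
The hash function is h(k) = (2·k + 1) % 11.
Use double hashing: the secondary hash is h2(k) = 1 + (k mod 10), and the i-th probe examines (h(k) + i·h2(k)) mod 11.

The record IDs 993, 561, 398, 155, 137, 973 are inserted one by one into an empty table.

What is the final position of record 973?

4

993 hashes to 7; slot 7 is free -> place at 7.
561 hashes to 1; slot 1 is free -> place at 1.
398 hashes to 5; slot 5 is free -> place at 5.
155 hashes to 3; slot 3 is free -> place at 3.
137 hashes to 0; slot 0 is free -> place at 0.
973 hashes to 0, h2=4; 0 taken -> place at 4.
Table: [137, 561, ∅, 155, 973, 398, ∅, 993, ∅, ∅, ∅]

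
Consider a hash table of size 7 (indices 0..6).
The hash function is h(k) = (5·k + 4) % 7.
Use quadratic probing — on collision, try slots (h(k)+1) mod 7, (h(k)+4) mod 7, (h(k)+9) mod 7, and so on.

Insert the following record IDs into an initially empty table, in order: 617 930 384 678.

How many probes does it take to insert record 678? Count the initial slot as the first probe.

Insert 617: h=2, slot 2 empty → index 2.
Insert 930: h=6, slot 6 empty → index 6.
Insert 384: h=6, slot 6 occupied → index 0.
Insert 678: h=6, slots 6,0 occupied → index 3.
Table: [384, ∅, 617, 678, ∅, ∅, 930]

3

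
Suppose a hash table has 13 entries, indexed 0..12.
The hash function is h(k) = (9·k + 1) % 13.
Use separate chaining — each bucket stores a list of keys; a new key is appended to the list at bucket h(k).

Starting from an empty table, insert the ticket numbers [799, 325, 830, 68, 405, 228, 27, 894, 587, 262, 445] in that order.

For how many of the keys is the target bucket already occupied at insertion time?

3

799 -> bucket 3
325 -> bucket 1
830 -> bucket 9
68 -> bucket 2
405 -> bucket 6
228 -> bucket 12
27 -> bucket 10
894 -> bucket 0
587 -> bucket 6 (collision)
262 -> bucket 6 (collision)
445 -> bucket 2 (collision)
Final buckets:
0: 894
1: 325
2: 68 -> 445
3: 799
4: ∅
5: ∅
6: 405 -> 587 -> 262
7: ∅
8: ∅
9: 830
10: 27
11: ∅
12: 228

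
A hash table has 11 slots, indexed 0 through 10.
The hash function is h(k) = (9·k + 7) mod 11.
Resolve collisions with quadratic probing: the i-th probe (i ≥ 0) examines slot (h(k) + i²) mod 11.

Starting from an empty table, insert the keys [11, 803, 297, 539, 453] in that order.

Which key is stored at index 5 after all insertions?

539

11 hashes to 7; slot 7 is free => place at 7.
803 hashes to 7; 7 taken => place at 8.
297 hashes to 7; 7,8 taken => place at 0.
539 hashes to 7; 7,8,0 taken => place at 5.
453 hashes to 3; slot 3 is free => place at 3.
Table: [297, -, -, 453, -, 539, -, 11, 803, -, -]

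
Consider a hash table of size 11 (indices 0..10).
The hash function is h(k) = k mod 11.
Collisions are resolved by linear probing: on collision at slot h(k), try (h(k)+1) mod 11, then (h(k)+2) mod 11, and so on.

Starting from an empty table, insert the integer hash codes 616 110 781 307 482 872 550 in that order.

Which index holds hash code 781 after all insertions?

Insert 616: h=0, slot 0 empty -> index 0.
Insert 110: h=0, slot 0 occupied -> index 1.
Insert 781: h=0, slots 0,1 occupied -> index 2.
Insert 307: h=10, slot 10 empty -> index 10.
Insert 482: h=9, slot 9 empty -> index 9.
Insert 872: h=3, slot 3 empty -> index 3.
Insert 550: h=0, slots 0,1,2,3 occupied -> index 4.
Table: [616, 110, 781, 872, 550, ∅, ∅, ∅, ∅, 482, 307]

2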